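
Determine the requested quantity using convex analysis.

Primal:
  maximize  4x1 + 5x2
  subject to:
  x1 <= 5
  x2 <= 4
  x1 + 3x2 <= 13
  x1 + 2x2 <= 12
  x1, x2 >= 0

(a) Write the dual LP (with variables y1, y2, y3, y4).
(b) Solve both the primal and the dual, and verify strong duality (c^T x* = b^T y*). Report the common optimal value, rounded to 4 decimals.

The standard primal-dual pair for 'max c^T x s.t. A x <= b, x >= 0' is:
  Dual:  min b^T y  s.t.  A^T y >= c,  y >= 0.

So the dual LP is:
  minimize  5y1 + 4y2 + 13y3 + 12y4
  subject to:
    y1 + y3 + y4 >= 4
    y2 + 3y3 + 2y4 >= 5
    y1, y2, y3, y4 >= 0

Solving the primal: x* = (5, 2.6667).
  primal value c^T x* = 33.3333.
Solving the dual: y* = (2.3333, 0, 1.6667, 0).
  dual value b^T y* = 33.3333.
Strong duality: c^T x* = b^T y*. Confirmed.

33.3333


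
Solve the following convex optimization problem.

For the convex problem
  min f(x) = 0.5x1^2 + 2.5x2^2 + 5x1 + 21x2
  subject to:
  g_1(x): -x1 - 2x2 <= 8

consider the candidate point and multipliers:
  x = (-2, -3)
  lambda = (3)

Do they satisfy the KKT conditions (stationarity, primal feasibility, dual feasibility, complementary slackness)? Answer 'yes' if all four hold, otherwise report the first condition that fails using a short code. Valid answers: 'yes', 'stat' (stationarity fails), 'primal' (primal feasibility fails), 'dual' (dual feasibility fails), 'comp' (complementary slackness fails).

Gradient of f: grad f(x) = Q x + c = (3, 6)
Constraint values g_i(x) = a_i^T x - b_i:
  g_1((-2, -3)) = 0
Stationarity residual: grad f(x) + sum_i lambda_i a_i = (0, 0)
  -> stationarity OK
Primal feasibility (all g_i <= 0): OK
Dual feasibility (all lambda_i >= 0): OK
Complementary slackness (lambda_i * g_i(x) = 0 for all i): OK

Verdict: yes, KKT holds.

yes


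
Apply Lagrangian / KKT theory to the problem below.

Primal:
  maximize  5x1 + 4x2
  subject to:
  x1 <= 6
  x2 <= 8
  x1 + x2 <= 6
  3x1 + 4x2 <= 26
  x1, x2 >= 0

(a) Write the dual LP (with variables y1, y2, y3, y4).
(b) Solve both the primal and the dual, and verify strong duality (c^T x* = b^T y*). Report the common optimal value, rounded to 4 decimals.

The standard primal-dual pair for 'max c^T x s.t. A x <= b, x >= 0' is:
  Dual:  min b^T y  s.t.  A^T y >= c,  y >= 0.

So the dual LP is:
  minimize  6y1 + 8y2 + 6y3 + 26y4
  subject to:
    y1 + y3 + 3y4 >= 5
    y2 + y3 + 4y4 >= 4
    y1, y2, y3, y4 >= 0

Solving the primal: x* = (6, 0).
  primal value c^T x* = 30.
Solving the dual: y* = (1, 0, 4, 0).
  dual value b^T y* = 30.
Strong duality: c^T x* = b^T y*. Confirmed.

30


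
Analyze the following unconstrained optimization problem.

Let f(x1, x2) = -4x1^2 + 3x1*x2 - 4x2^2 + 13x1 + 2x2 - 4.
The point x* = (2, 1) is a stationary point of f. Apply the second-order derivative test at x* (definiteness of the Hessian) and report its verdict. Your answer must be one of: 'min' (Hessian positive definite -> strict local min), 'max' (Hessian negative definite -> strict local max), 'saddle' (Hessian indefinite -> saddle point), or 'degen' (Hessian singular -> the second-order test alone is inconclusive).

Compute the Hessian H = grad^2 f:
  H = [[-8, 3], [3, -8]]
Verify stationarity: grad f(x*) = H x* + g = (0, 0).
Eigenvalues of H: -11, -5.
Both eigenvalues < 0, so H is negative definite -> x* is a strict local max.

max


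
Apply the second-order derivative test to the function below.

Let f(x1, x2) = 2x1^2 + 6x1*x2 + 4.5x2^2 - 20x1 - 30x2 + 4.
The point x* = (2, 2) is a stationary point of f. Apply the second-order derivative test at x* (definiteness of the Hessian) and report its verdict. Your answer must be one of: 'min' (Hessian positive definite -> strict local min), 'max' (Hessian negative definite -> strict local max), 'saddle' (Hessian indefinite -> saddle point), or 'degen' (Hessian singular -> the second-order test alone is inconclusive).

Compute the Hessian H = grad^2 f:
  H = [[4, 6], [6, 9]]
Verify stationarity: grad f(x*) = H x* + g = (0, 0).
Eigenvalues of H: 0, 13.
H has a zero eigenvalue (singular; positive semidefinite but not definite), so H is neither positive definite, negative definite, nor indefinite. The second-order test alone is inconclusive -> degen.
(Indeed, f is constant along the null direction of H through x*, so x* is not a strict local extremum.)

degen


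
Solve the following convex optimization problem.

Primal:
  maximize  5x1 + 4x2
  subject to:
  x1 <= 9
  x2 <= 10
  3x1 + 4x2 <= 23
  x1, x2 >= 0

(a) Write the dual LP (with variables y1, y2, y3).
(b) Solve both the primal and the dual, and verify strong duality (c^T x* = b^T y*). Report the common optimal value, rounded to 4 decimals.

The standard primal-dual pair for 'max c^T x s.t. A x <= b, x >= 0' is:
  Dual:  min b^T y  s.t.  A^T y >= c,  y >= 0.

So the dual LP is:
  minimize  9y1 + 10y2 + 23y3
  subject to:
    y1 + 3y3 >= 5
    y2 + 4y3 >= 4
    y1, y2, y3 >= 0

Solving the primal: x* = (7.6667, 0).
  primal value c^T x* = 38.3333.
Solving the dual: y* = (0, 0, 1.6667).
  dual value b^T y* = 38.3333.
Strong duality: c^T x* = b^T y*. Confirmed.

38.3333


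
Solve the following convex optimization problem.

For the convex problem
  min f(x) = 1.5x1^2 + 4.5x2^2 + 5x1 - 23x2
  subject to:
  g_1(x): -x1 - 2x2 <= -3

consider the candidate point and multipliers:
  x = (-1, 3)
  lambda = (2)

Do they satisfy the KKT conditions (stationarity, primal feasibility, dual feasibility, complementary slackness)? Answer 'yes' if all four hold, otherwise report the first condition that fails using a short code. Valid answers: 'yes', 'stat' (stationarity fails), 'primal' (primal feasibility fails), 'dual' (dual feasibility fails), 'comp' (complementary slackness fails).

Gradient of f: grad f(x) = Q x + c = (2, 4)
Constraint values g_i(x) = a_i^T x - b_i:
  g_1((-1, 3)) = -2
Stationarity residual: grad f(x) + sum_i lambda_i a_i = (0, 0)
  -> stationarity OK
Primal feasibility (all g_i <= 0): OK
Dual feasibility (all lambda_i >= 0): OK
Complementary slackness (lambda_i * g_i(x) = 0 for all i): FAILS

Verdict: the first failing condition is complementary_slackness -> comp.

comp


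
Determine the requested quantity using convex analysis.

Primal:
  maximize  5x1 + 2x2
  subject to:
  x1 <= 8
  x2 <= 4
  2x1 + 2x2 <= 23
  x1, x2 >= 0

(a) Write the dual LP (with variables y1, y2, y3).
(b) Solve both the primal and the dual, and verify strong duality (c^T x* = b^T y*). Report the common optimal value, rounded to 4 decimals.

The standard primal-dual pair for 'max c^T x s.t. A x <= b, x >= 0' is:
  Dual:  min b^T y  s.t.  A^T y >= c,  y >= 0.

So the dual LP is:
  minimize  8y1 + 4y2 + 23y3
  subject to:
    y1 + 2y3 >= 5
    y2 + 2y3 >= 2
    y1, y2, y3 >= 0

Solving the primal: x* = (8, 3.5).
  primal value c^T x* = 47.
Solving the dual: y* = (3, 0, 1).
  dual value b^T y* = 47.
Strong duality: c^T x* = b^T y*. Confirmed.

47


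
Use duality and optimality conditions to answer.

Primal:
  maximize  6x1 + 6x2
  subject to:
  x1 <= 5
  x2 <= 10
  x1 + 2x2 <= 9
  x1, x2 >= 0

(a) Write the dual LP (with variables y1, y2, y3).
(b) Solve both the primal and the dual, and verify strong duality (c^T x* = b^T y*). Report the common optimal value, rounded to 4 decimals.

The standard primal-dual pair for 'max c^T x s.t. A x <= b, x >= 0' is:
  Dual:  min b^T y  s.t.  A^T y >= c,  y >= 0.

So the dual LP is:
  minimize  5y1 + 10y2 + 9y3
  subject to:
    y1 + y3 >= 6
    y2 + 2y3 >= 6
    y1, y2, y3 >= 0

Solving the primal: x* = (5, 2).
  primal value c^T x* = 42.
Solving the dual: y* = (3, 0, 3).
  dual value b^T y* = 42.
Strong duality: c^T x* = b^T y*. Confirmed.

42


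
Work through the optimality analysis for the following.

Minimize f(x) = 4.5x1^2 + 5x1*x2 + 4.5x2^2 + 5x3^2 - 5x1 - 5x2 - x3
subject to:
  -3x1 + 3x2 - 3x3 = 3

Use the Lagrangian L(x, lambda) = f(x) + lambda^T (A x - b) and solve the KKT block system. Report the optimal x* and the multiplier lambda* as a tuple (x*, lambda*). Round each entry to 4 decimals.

Form the Lagrangian:
  L(x, lambda) = (1/2) x^T Q x + c^T x + lambda^T (A x - b)
Stationarity (grad_x L = 0): Q x + c + A^T lambda = 0.
Primal feasibility: A x = b.

This gives the KKT block system:
  [ Q   A^T ] [ x     ]   [-c ]
  [ A    0  ] [ lambda ] = [ b ]

Solving the linear system:
  x*      = (-0.1012, 0.8155, -0.0833)
  lambda* = (-0.6111)
  f(x*)   = -0.8274

x* = (-0.1012, 0.8155, -0.0833), lambda* = (-0.6111)


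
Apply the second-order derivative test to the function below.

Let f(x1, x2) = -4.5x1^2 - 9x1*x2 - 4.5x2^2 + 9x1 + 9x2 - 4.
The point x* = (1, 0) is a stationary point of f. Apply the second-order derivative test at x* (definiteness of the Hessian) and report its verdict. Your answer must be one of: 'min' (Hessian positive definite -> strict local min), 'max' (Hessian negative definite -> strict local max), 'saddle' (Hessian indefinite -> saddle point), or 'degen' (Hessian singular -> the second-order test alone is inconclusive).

Compute the Hessian H = grad^2 f:
  H = [[-9, -9], [-9, -9]]
Verify stationarity: grad f(x*) = H x* + g = (0, 0).
Eigenvalues of H: -18, 0.
H has a zero eigenvalue (singular; negative semidefinite but not definite), so H is neither positive definite, negative definite, nor indefinite. The second-order test alone is inconclusive -> degen.
(Indeed, f is constant along the null direction of H through x*, so x* is not a strict local extremum.)

degen


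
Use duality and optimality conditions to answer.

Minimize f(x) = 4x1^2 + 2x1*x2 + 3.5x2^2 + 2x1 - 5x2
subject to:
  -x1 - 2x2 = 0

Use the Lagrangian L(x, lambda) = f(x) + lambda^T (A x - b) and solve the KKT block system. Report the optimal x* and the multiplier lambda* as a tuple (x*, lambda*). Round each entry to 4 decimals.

Form the Lagrangian:
  L(x, lambda) = (1/2) x^T Q x + c^T x + lambda^T (A x - b)
Stationarity (grad_x L = 0): Q x + c + A^T lambda = 0.
Primal feasibility: A x = b.

This gives the KKT block system:
  [ Q   A^T ] [ x     ]   [-c ]
  [ A    0  ] [ lambda ] = [ b ]

Solving the linear system:
  x*      = (-0.5806, 0.2903)
  lambda* = (-2.0645)
  f(x*)   = -1.3065

x* = (-0.5806, 0.2903), lambda* = (-2.0645)


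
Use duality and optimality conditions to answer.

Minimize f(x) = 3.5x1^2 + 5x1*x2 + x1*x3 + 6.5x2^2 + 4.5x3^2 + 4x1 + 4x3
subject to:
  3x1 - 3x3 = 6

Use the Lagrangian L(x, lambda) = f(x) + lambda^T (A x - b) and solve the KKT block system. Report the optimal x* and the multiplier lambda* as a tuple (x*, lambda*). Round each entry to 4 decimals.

Form the Lagrangian:
  L(x, lambda) = (1/2) x^T Q x + c^T x + lambda^T (A x - b)
Stationarity (grad_x L = 0): Q x + c + A^T lambda = 0.
Primal feasibility: A x = b.

This gives the KKT block system:
  [ Q   A^T ] [ x     ]   [-c ]
  [ A    0  ] [ lambda ] = [ b ]

Solving the linear system:
  x*      = (0.7464, -0.2871, -1.2536)
  lambda* = (-2.1786)
  f(x*)   = 5.5215

x* = (0.7464, -0.2871, -1.2536), lambda* = (-2.1786)


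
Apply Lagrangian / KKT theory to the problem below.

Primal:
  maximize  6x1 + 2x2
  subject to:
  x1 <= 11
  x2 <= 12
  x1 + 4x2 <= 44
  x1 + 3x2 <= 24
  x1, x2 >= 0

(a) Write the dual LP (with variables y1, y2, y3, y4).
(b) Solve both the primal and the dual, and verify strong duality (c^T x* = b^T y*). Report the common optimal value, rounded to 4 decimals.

The standard primal-dual pair for 'max c^T x s.t. A x <= b, x >= 0' is:
  Dual:  min b^T y  s.t.  A^T y >= c,  y >= 0.

So the dual LP is:
  minimize  11y1 + 12y2 + 44y3 + 24y4
  subject to:
    y1 + y3 + y4 >= 6
    y2 + 4y3 + 3y4 >= 2
    y1, y2, y3, y4 >= 0

Solving the primal: x* = (11, 4.3333).
  primal value c^T x* = 74.6667.
Solving the dual: y* = (5.3333, 0, 0, 0.6667).
  dual value b^T y* = 74.6667.
Strong duality: c^T x* = b^T y*. Confirmed.

74.6667


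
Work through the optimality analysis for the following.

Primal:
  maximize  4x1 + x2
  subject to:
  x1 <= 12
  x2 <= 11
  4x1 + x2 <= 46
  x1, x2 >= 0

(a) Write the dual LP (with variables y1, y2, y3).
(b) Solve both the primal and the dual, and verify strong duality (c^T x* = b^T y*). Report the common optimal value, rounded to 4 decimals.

The standard primal-dual pair for 'max c^T x s.t. A x <= b, x >= 0' is:
  Dual:  min b^T y  s.t.  A^T y >= c,  y >= 0.

So the dual LP is:
  minimize  12y1 + 11y2 + 46y3
  subject to:
    y1 + 4y3 >= 4
    y2 + y3 >= 1
    y1, y2, y3 >= 0

Solving the primal: x* = (11.5, 0).
  primal value c^T x* = 46.
Solving the dual: y* = (0, 0, 1).
  dual value b^T y* = 46.
Strong duality: c^T x* = b^T y*. Confirmed.

46


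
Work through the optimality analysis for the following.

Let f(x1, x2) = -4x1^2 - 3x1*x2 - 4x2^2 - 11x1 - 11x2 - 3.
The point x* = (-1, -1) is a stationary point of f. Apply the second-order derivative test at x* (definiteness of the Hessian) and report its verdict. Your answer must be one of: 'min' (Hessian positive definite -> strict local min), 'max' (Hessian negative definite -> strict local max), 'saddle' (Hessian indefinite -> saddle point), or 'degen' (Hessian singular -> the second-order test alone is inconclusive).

Compute the Hessian H = grad^2 f:
  H = [[-8, -3], [-3, -8]]
Verify stationarity: grad f(x*) = H x* + g = (0, 0).
Eigenvalues of H: -11, -5.
Both eigenvalues < 0, so H is negative definite -> x* is a strict local max.

max


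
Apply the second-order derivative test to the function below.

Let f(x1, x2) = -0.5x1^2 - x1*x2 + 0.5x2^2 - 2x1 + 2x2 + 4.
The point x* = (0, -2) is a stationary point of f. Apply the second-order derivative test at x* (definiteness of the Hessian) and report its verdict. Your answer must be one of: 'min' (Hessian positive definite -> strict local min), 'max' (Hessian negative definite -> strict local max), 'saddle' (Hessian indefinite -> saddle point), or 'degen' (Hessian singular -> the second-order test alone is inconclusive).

Compute the Hessian H = grad^2 f:
  H = [[-1, -1], [-1, 1]]
Verify stationarity: grad f(x*) = H x* + g = (0, 0).
Eigenvalues of H: -1.4142, 1.4142.
Eigenvalues have mixed signs, so H is indefinite -> x* is a saddle point.

saddle


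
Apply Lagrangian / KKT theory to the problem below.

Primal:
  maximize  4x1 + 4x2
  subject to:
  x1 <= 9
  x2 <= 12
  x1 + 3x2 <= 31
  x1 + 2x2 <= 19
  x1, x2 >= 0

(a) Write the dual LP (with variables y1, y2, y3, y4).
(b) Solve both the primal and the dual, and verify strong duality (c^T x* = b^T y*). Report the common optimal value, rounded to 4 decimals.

The standard primal-dual pair for 'max c^T x s.t. A x <= b, x >= 0' is:
  Dual:  min b^T y  s.t.  A^T y >= c,  y >= 0.

So the dual LP is:
  minimize  9y1 + 12y2 + 31y3 + 19y4
  subject to:
    y1 + y3 + y4 >= 4
    y2 + 3y3 + 2y4 >= 4
    y1, y2, y3, y4 >= 0

Solving the primal: x* = (9, 5).
  primal value c^T x* = 56.
Solving the dual: y* = (2, 0, 0, 2).
  dual value b^T y* = 56.
Strong duality: c^T x* = b^T y*. Confirmed.

56


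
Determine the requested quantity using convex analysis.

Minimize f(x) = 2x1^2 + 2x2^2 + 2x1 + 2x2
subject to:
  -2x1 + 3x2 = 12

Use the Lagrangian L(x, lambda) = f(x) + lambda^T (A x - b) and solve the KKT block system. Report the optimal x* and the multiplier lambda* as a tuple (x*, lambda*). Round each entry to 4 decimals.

Form the Lagrangian:
  L(x, lambda) = (1/2) x^T Q x + c^T x + lambda^T (A x - b)
Stationarity (grad_x L = 0): Q x + c + A^T lambda = 0.
Primal feasibility: A x = b.

This gives the KKT block system:
  [ Q   A^T ] [ x     ]   [-c ]
  [ A    0  ] [ lambda ] = [ b ]

Solving the linear system:
  x*      = (-2.4231, 2.3846)
  lambda* = (-3.8462)
  f(x*)   = 23.0385

x* = (-2.4231, 2.3846), lambda* = (-3.8462)


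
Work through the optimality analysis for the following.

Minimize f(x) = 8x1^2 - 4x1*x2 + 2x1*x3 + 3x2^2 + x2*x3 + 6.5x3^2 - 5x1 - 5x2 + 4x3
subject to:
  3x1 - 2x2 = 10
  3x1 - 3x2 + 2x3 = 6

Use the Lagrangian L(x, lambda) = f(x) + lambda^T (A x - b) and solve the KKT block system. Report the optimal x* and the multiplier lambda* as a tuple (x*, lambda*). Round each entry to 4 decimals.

Form the Lagrangian:
  L(x, lambda) = (1/2) x^T Q x + c^T x + lambda^T (A x - b)
Stationarity (grad_x L = 0): Q x + c + A^T lambda = 0.
Primal feasibility: A x = b.

This gives the KKT block system:
  [ Q   A^T ] [ x     ]   [-c ]
  [ A    0  ] [ lambda ] = [ b ]

Solving the linear system:
  x*      = (3.2557, -0.1164, -2.0582)
  lambda* = (-22.6611, 8.1809)
  f(x*)   = 76.7983

x* = (3.2557, -0.1164, -2.0582), lambda* = (-22.6611, 8.1809)


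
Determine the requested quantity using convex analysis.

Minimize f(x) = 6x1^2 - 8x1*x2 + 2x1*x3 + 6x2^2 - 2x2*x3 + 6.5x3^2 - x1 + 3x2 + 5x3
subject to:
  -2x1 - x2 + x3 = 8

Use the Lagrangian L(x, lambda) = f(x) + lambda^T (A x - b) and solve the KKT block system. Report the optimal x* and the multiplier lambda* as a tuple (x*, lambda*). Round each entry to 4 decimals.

Form the Lagrangian:
  L(x, lambda) = (1/2) x^T Q x + c^T x + lambda^T (A x - b)
Stationarity (grad_x L = 0): Q x + c + A^T lambda = 0.
Primal feasibility: A x = b.

This gives the KKT block system:
  [ Q   A^T ] [ x     ]   [-c ]
  [ A    0  ] [ lambda ] = [ b ]

Solving the linear system:
  x*      = (-2.6728, -2.535, 0.1194)
  lambda* = (-6.2771)
  f(x*)   = 22.9407

x* = (-2.6728, -2.535, 0.1194), lambda* = (-6.2771)


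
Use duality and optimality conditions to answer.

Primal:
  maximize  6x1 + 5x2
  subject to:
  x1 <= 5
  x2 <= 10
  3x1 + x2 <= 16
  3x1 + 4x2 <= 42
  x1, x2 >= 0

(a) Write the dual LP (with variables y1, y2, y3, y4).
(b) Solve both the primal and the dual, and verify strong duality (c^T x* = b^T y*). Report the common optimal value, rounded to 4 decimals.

The standard primal-dual pair for 'max c^T x s.t. A x <= b, x >= 0' is:
  Dual:  min b^T y  s.t.  A^T y >= c,  y >= 0.

So the dual LP is:
  minimize  5y1 + 10y2 + 16y3 + 42y4
  subject to:
    y1 + 3y3 + 3y4 >= 6
    y2 + y3 + 4y4 >= 5
    y1, y2, y3, y4 >= 0

Solving the primal: x* = (2.4444, 8.6667).
  primal value c^T x* = 58.
Solving the dual: y* = (0, 0, 1, 1).
  dual value b^T y* = 58.
Strong duality: c^T x* = b^T y*. Confirmed.

58


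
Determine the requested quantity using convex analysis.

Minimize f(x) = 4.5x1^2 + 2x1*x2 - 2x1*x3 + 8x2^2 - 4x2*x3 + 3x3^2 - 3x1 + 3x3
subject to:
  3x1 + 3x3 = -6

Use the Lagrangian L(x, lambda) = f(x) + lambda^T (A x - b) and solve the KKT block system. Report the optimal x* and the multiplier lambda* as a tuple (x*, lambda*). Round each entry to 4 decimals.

Form the Lagrangian:
  L(x, lambda) = (1/2) x^T Q x + c^T x + lambda^T (A x - b)
Stationarity (grad_x L = 0): Q x + c + A^T lambda = 0.
Primal feasibility: A x = b.

This gives the KKT block system:
  [ Q   A^T ] [ x     ]   [-c ]
  [ A    0  ] [ lambda ] = [ b ]

Solving the linear system:
  x*      = (-0.4179, -0.3433, -1.5821)
  lambda* = (1.4279)
  f(x*)   = 2.5373

x* = (-0.4179, -0.3433, -1.5821), lambda* = (1.4279)


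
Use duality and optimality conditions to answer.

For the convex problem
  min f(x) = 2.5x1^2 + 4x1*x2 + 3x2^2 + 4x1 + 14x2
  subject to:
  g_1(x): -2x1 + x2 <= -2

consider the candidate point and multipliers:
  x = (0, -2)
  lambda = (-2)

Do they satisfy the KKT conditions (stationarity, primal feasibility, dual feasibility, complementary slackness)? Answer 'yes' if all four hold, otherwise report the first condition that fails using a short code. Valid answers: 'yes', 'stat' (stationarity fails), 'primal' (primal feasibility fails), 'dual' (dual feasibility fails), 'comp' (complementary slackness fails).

Gradient of f: grad f(x) = Q x + c = (-4, 2)
Constraint values g_i(x) = a_i^T x - b_i:
  g_1((0, -2)) = 0
Stationarity residual: grad f(x) + sum_i lambda_i a_i = (0, 0)
  -> stationarity OK
Primal feasibility (all g_i <= 0): OK
Dual feasibility (all lambda_i >= 0): FAILS
Complementary slackness (lambda_i * g_i(x) = 0 for all i): OK

Verdict: the first failing condition is dual_feasibility -> dual.

dual


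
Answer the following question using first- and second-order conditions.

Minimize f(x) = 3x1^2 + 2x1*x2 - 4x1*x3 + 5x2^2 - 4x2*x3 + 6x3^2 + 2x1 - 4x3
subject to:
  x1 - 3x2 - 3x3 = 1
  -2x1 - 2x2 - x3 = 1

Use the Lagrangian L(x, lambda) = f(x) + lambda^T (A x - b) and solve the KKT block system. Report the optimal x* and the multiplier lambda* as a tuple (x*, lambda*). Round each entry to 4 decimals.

Form the Lagrangian:
  L(x, lambda) = (1/2) x^T Q x + c^T x + lambda^T (A x - b)
Stationarity (grad_x L = 0): Q x + c + A^T lambda = 0.
Primal feasibility: A x = b.

This gives the KKT block system:
  [ Q   A^T ] [ x     ]   [-c ]
  [ A    0  ] [ lambda ] = [ b ]

Solving the linear system:
  x*      = (-0.1523, -0.3113, -0.0728)
  lambda* = (-0.9704, -0.1078)
  f(x*)   = 0.5323

x* = (-0.1523, -0.3113, -0.0728), lambda* = (-0.9704, -0.1078)


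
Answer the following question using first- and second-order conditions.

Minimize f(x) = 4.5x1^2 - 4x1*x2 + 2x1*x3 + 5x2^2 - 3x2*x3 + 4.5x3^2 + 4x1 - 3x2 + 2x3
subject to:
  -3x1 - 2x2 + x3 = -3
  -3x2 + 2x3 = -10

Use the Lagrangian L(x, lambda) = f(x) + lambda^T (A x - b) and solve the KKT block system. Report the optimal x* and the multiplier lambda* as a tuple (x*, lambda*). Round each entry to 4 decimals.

Form the Lagrangian:
  L(x, lambda) = (1/2) x^T Q x + c^T x + lambda^T (A x - b)
Stationarity (grad_x L = 0): Q x + c + A^T lambda = 0.
Primal feasibility: A x = b.

This gives the KKT block system:
  [ Q   A^T ] [ x     ]   [-c ]
  [ A    0  ] [ lambda ] = [ b ]

Solving the linear system:
  x*      = (-1.0471, 2.2824, -1.5763)
  lambda* = (-5.902, 13.5153)
  f(x*)   = 51.6291

x* = (-1.0471, 2.2824, -1.5763), lambda* = (-5.902, 13.5153)


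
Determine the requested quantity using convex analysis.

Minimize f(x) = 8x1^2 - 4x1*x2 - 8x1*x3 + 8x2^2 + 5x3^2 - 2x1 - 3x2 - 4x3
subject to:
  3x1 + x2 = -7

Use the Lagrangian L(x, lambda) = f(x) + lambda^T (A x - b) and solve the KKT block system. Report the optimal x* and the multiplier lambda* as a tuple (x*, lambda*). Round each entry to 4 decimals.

Form the Lagrangian:
  L(x, lambda) = (1/2) x^T Q x + c^T x + lambda^T (A x - b)
Stationarity (grad_x L = 0): Q x + c + A^T lambda = 0.
Primal feasibility: A x = b.

This gives the KKT block system:
  [ Q   A^T ] [ x     ]   [-c ]
  [ A    0  ] [ lambda ] = [ b ]

Solving the linear system:
  x*      = (-2.0709, -0.7872, -1.2568)
  lambda* = (7.3108)
  f(x*)   = 31.353

x* = (-2.0709, -0.7872, -1.2568), lambda* = (7.3108)


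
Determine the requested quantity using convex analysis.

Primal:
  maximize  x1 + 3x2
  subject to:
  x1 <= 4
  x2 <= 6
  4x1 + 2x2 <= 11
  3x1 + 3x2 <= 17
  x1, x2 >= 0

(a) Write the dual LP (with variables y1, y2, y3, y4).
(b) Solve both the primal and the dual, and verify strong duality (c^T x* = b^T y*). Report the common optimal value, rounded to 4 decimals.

The standard primal-dual pair for 'max c^T x s.t. A x <= b, x >= 0' is:
  Dual:  min b^T y  s.t.  A^T y >= c,  y >= 0.

So the dual LP is:
  minimize  4y1 + 6y2 + 11y3 + 17y4
  subject to:
    y1 + 4y3 + 3y4 >= 1
    y2 + 2y3 + 3y4 >= 3
    y1, y2, y3, y4 >= 0

Solving the primal: x* = (0, 5.5).
  primal value c^T x* = 16.5.
Solving the dual: y* = (0, 0, 1.5, 0).
  dual value b^T y* = 16.5.
Strong duality: c^T x* = b^T y*. Confirmed.

16.5


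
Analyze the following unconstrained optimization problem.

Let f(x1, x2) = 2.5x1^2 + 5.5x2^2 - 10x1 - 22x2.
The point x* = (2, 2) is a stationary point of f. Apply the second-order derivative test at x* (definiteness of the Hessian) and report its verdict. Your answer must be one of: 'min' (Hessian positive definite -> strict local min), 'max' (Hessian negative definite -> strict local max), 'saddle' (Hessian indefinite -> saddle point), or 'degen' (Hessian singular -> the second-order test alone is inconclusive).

Compute the Hessian H = grad^2 f:
  H = [[5, 0], [0, 11]]
Verify stationarity: grad f(x*) = H x* + g = (0, 0).
Eigenvalues of H: 5, 11.
Both eigenvalues > 0, so H is positive definite -> x* is a strict local min.

min


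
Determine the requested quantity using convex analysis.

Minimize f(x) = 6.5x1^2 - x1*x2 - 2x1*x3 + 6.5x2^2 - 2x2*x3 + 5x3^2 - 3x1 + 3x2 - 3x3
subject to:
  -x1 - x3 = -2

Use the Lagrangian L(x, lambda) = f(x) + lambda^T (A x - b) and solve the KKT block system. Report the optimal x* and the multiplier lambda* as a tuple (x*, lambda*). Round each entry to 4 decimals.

Form the Lagrangian:
  L(x, lambda) = (1/2) x^T Q x + c^T x + lambda^T (A x - b)
Stationarity (grad_x L = 0): Q x + c + A^T lambda = 0.
Primal feasibility: A x = b.

This gives the KKT block system:
  [ Q   A^T ] [ x     ]   [-c ]
  [ A    0  ] [ lambda ] = [ b ]

Solving the linear system:
  x*      = (0.8886, 0.0086, 1.1114)
  lambda* = (6.32)
  f(x*)   = 3.3329

x* = (0.8886, 0.0086, 1.1114), lambda* = (6.32)


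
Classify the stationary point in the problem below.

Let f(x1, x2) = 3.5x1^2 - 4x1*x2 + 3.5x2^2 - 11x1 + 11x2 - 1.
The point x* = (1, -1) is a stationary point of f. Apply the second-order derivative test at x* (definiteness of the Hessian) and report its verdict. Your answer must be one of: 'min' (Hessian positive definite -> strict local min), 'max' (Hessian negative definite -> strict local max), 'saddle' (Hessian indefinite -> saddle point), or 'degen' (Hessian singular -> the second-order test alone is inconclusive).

Compute the Hessian H = grad^2 f:
  H = [[7, -4], [-4, 7]]
Verify stationarity: grad f(x*) = H x* + g = (0, 0).
Eigenvalues of H: 3, 11.
Both eigenvalues > 0, so H is positive definite -> x* is a strict local min.

min


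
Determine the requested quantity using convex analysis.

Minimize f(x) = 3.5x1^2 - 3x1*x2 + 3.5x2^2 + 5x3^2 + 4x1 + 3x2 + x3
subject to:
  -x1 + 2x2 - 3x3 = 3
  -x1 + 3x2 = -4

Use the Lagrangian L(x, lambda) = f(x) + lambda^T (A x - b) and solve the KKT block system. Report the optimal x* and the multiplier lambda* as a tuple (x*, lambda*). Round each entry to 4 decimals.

Form the Lagrangian:
  L(x, lambda) = (1/2) x^T Q x + c^T x + lambda^T (A x - b)
Stationarity (grad_x L = 0): Q x + c + A^T lambda = 0.
Primal feasibility: A x = b.

This gives the KKT block system:
  [ Q   A^T ] [ x     ]   [-c ]
  [ A    0  ] [ lambda ] = [ b ]

Solving the linear system:
  x*      = (-1.3347, -1.7782, -1.7406)
  lambda* = (-5.4686, 5.4603)
  f(x*)   = 12.9163

x* = (-1.3347, -1.7782, -1.7406), lambda* = (-5.4686, 5.4603)


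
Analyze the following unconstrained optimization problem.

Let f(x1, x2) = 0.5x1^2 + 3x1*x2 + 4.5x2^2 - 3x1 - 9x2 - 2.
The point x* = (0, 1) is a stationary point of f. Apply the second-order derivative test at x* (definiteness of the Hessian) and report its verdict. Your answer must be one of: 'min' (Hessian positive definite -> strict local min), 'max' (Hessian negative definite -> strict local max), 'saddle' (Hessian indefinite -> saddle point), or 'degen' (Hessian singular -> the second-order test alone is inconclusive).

Compute the Hessian H = grad^2 f:
  H = [[1, 3], [3, 9]]
Verify stationarity: grad f(x*) = H x* + g = (0, 0).
Eigenvalues of H: 0, 10.
H has a zero eigenvalue (singular; positive semidefinite but not definite), so H is neither positive definite, negative definite, nor indefinite. The second-order test alone is inconclusive -> degen.
(Indeed, f is constant along the null direction of H through x*, so x* is not a strict local extremum.)

degen


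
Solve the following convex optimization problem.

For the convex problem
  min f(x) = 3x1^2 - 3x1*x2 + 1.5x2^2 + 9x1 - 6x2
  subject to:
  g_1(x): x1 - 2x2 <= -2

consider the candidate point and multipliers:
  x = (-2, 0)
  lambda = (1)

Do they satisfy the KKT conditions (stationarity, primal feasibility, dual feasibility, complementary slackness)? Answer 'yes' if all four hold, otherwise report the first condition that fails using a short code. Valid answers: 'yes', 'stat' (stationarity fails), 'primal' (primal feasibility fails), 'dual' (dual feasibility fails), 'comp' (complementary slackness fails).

Gradient of f: grad f(x) = Q x + c = (-3, 0)
Constraint values g_i(x) = a_i^T x - b_i:
  g_1((-2, 0)) = 0
Stationarity residual: grad f(x) + sum_i lambda_i a_i = (-2, -2)
  -> stationarity FAILS
Primal feasibility (all g_i <= 0): OK
Dual feasibility (all lambda_i >= 0): OK
Complementary slackness (lambda_i * g_i(x) = 0 for all i): OK

Verdict: the first failing condition is stationarity -> stat.

stat


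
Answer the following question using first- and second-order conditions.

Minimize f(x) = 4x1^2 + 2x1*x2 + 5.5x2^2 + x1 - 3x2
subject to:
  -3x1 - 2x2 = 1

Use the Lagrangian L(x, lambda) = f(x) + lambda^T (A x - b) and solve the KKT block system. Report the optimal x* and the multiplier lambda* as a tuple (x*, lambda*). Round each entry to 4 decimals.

Form the Lagrangian:
  L(x, lambda) = (1/2) x^T Q x + c^T x + lambda^T (A x - b)
Stationarity (grad_x L = 0): Q x + c + A^T lambda = 0.
Primal feasibility: A x = b.

This gives the KKT block system:
  [ Q   A^T ] [ x     ]   [-c ]
  [ A    0  ] [ lambda ] = [ b ]

Solving the linear system:
  x*      = (-0.4766, 0.215)
  lambda* = (-0.7944)
  f(x*)   = -0.1636

x* = (-0.4766, 0.215), lambda* = (-0.7944)


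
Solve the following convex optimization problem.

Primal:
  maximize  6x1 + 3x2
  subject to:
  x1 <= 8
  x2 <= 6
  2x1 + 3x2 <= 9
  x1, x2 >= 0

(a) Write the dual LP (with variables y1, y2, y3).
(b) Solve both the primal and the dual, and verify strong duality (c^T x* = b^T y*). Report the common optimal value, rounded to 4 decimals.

The standard primal-dual pair for 'max c^T x s.t. A x <= b, x >= 0' is:
  Dual:  min b^T y  s.t.  A^T y >= c,  y >= 0.

So the dual LP is:
  minimize  8y1 + 6y2 + 9y3
  subject to:
    y1 + 2y3 >= 6
    y2 + 3y3 >= 3
    y1, y2, y3 >= 0

Solving the primal: x* = (4.5, 0).
  primal value c^T x* = 27.
Solving the dual: y* = (0, 0, 3).
  dual value b^T y* = 27.
Strong duality: c^T x* = b^T y*. Confirmed.

27


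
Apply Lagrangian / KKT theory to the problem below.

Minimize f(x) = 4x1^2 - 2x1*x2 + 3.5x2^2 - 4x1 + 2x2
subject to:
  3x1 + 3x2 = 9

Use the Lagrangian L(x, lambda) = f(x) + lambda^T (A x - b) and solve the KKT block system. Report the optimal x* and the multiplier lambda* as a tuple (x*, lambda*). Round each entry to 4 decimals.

Form the Lagrangian:
  L(x, lambda) = (1/2) x^T Q x + c^T x + lambda^T (A x - b)
Stationarity (grad_x L = 0): Q x + c + A^T lambda = 0.
Primal feasibility: A x = b.

This gives the KKT block system:
  [ Q   A^T ] [ x     ]   [-c ]
  [ A    0  ] [ lambda ] = [ b ]

Solving the linear system:
  x*      = (1.7368, 1.2632)
  lambda* = (-2.4561)
  f(x*)   = 8.8421

x* = (1.7368, 1.2632), lambda* = (-2.4561)


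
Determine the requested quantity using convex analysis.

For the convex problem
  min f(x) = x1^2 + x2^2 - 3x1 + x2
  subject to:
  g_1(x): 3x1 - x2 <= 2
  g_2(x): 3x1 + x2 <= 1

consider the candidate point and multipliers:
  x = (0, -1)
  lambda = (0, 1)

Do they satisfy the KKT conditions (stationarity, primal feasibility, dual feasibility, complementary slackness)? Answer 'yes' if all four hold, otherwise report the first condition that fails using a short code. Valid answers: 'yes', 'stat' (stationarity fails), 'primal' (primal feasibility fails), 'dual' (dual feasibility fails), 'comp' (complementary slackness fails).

Gradient of f: grad f(x) = Q x + c = (-3, -1)
Constraint values g_i(x) = a_i^T x - b_i:
  g_1((0, -1)) = -1
  g_2((0, -1)) = -2
Stationarity residual: grad f(x) + sum_i lambda_i a_i = (0, 0)
  -> stationarity OK
Primal feasibility (all g_i <= 0): OK
Dual feasibility (all lambda_i >= 0): OK
Complementary slackness (lambda_i * g_i(x) = 0 for all i): FAILS

Verdict: the first failing condition is complementary_slackness -> comp.

comp


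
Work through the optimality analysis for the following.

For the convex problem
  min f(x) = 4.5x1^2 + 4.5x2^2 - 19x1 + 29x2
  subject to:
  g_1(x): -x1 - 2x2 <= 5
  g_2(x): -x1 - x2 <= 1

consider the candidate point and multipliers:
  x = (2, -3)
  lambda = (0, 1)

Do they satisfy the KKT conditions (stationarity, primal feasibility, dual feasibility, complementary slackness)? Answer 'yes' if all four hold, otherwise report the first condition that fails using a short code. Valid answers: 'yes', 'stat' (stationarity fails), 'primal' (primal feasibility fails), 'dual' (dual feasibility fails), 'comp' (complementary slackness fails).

Gradient of f: grad f(x) = Q x + c = (-1, 2)
Constraint values g_i(x) = a_i^T x - b_i:
  g_1((2, -3)) = -1
  g_2((2, -3)) = 0
Stationarity residual: grad f(x) + sum_i lambda_i a_i = (-2, 1)
  -> stationarity FAILS
Primal feasibility (all g_i <= 0): OK
Dual feasibility (all lambda_i >= 0): OK
Complementary slackness (lambda_i * g_i(x) = 0 for all i): OK

Verdict: the first failing condition is stationarity -> stat.

stat


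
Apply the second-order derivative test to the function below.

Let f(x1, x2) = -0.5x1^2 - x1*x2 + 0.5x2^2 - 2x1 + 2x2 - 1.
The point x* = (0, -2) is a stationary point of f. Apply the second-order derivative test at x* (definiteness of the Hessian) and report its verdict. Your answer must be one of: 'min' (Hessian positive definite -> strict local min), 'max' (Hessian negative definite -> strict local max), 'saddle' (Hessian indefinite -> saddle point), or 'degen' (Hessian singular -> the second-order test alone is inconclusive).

Compute the Hessian H = grad^2 f:
  H = [[-1, -1], [-1, 1]]
Verify stationarity: grad f(x*) = H x* + g = (0, 0).
Eigenvalues of H: -1.4142, 1.4142.
Eigenvalues have mixed signs, so H is indefinite -> x* is a saddle point.

saddle


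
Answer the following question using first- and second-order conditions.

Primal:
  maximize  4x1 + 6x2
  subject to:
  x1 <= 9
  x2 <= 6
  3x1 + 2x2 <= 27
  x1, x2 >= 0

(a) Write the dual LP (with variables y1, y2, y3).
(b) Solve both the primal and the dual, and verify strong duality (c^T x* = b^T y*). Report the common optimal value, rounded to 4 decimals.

The standard primal-dual pair for 'max c^T x s.t. A x <= b, x >= 0' is:
  Dual:  min b^T y  s.t.  A^T y >= c,  y >= 0.

So the dual LP is:
  minimize  9y1 + 6y2 + 27y3
  subject to:
    y1 + 3y3 >= 4
    y2 + 2y3 >= 6
    y1, y2, y3 >= 0

Solving the primal: x* = (5, 6).
  primal value c^T x* = 56.
Solving the dual: y* = (0, 3.3333, 1.3333).
  dual value b^T y* = 56.
Strong duality: c^T x* = b^T y*. Confirmed.

56


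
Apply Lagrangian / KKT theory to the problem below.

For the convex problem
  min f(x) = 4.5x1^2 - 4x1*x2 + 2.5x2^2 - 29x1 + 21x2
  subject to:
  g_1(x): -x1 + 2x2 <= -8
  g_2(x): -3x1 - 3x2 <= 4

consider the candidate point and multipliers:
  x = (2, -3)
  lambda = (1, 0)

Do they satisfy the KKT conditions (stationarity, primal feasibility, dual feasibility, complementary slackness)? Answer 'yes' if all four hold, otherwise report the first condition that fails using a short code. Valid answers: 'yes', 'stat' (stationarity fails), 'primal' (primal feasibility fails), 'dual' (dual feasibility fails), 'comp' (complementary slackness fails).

Gradient of f: grad f(x) = Q x + c = (1, -2)
Constraint values g_i(x) = a_i^T x - b_i:
  g_1((2, -3)) = 0
  g_2((2, -3)) = -1
Stationarity residual: grad f(x) + sum_i lambda_i a_i = (0, 0)
  -> stationarity OK
Primal feasibility (all g_i <= 0): OK
Dual feasibility (all lambda_i >= 0): OK
Complementary slackness (lambda_i * g_i(x) = 0 for all i): OK

Verdict: yes, KKT holds.

yes


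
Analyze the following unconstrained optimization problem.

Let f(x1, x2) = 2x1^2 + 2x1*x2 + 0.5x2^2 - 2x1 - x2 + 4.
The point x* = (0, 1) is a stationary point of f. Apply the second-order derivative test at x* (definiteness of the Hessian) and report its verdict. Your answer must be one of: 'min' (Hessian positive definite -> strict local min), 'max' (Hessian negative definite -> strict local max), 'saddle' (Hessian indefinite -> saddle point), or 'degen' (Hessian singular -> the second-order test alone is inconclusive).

Compute the Hessian H = grad^2 f:
  H = [[4, 2], [2, 1]]
Verify stationarity: grad f(x*) = H x* + g = (0, 0).
Eigenvalues of H: 0, 5.
H has a zero eigenvalue (singular; positive semidefinite but not definite), so H is neither positive definite, negative definite, nor indefinite. The second-order test alone is inconclusive -> degen.
(Indeed, f is constant along the null direction of H through x*, so x* is not a strict local extremum.)

degen


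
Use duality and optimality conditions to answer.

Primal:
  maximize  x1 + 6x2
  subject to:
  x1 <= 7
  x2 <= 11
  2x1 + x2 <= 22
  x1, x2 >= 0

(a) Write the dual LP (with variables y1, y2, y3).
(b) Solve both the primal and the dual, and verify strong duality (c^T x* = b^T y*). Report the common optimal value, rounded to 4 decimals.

The standard primal-dual pair for 'max c^T x s.t. A x <= b, x >= 0' is:
  Dual:  min b^T y  s.t.  A^T y >= c,  y >= 0.

So the dual LP is:
  minimize  7y1 + 11y2 + 22y3
  subject to:
    y1 + 2y3 >= 1
    y2 + y3 >= 6
    y1, y2, y3 >= 0

Solving the primal: x* = (5.5, 11).
  primal value c^T x* = 71.5.
Solving the dual: y* = (0, 5.5, 0.5).
  dual value b^T y* = 71.5.
Strong duality: c^T x* = b^T y*. Confirmed.

71.5


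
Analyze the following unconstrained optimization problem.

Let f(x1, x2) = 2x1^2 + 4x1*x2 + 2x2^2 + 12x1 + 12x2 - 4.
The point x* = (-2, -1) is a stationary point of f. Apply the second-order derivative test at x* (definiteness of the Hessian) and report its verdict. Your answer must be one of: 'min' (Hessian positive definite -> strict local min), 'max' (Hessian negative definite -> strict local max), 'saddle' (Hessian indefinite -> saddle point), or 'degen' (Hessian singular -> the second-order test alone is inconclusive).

Compute the Hessian H = grad^2 f:
  H = [[4, 4], [4, 4]]
Verify stationarity: grad f(x*) = H x* + g = (0, 0).
Eigenvalues of H: 0, 8.
H has a zero eigenvalue (singular; positive semidefinite but not definite), so H is neither positive definite, negative definite, nor indefinite. The second-order test alone is inconclusive -> degen.
(Indeed, f is constant along the null direction of H through x*, so x* is not a strict local extremum.)

degen


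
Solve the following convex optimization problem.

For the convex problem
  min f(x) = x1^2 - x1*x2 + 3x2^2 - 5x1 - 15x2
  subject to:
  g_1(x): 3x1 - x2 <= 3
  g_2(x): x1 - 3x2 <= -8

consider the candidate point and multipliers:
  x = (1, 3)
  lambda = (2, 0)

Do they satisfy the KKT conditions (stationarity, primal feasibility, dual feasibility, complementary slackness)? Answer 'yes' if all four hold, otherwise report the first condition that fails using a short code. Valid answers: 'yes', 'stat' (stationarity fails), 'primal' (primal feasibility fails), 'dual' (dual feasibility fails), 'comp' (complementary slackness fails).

Gradient of f: grad f(x) = Q x + c = (-6, 2)
Constraint values g_i(x) = a_i^T x - b_i:
  g_1((1, 3)) = -3
  g_2((1, 3)) = 0
Stationarity residual: grad f(x) + sum_i lambda_i a_i = (0, 0)
  -> stationarity OK
Primal feasibility (all g_i <= 0): OK
Dual feasibility (all lambda_i >= 0): OK
Complementary slackness (lambda_i * g_i(x) = 0 for all i): FAILS

Verdict: the first failing condition is complementary_slackness -> comp.

comp


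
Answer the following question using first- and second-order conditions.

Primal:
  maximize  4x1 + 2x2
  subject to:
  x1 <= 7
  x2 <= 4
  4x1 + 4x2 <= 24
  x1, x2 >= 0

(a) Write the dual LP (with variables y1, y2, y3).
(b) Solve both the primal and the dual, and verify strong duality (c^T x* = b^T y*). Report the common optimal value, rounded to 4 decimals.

The standard primal-dual pair for 'max c^T x s.t. A x <= b, x >= 0' is:
  Dual:  min b^T y  s.t.  A^T y >= c,  y >= 0.

So the dual LP is:
  minimize  7y1 + 4y2 + 24y3
  subject to:
    y1 + 4y3 >= 4
    y2 + 4y3 >= 2
    y1, y2, y3 >= 0

Solving the primal: x* = (6, 0).
  primal value c^T x* = 24.
Solving the dual: y* = (0, 0, 1).
  dual value b^T y* = 24.
Strong duality: c^T x* = b^T y*. Confirmed.

24


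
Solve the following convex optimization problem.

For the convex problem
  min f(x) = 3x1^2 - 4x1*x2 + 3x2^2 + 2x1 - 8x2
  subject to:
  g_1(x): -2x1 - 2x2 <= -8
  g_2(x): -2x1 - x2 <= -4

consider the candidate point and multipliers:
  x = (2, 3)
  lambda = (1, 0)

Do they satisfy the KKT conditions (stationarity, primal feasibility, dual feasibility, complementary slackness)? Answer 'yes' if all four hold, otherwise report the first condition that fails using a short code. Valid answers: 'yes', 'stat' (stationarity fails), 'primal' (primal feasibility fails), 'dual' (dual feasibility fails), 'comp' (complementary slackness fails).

Gradient of f: grad f(x) = Q x + c = (2, 2)
Constraint values g_i(x) = a_i^T x - b_i:
  g_1((2, 3)) = -2
  g_2((2, 3)) = -3
Stationarity residual: grad f(x) + sum_i lambda_i a_i = (0, 0)
  -> stationarity OK
Primal feasibility (all g_i <= 0): OK
Dual feasibility (all lambda_i >= 0): OK
Complementary slackness (lambda_i * g_i(x) = 0 for all i): FAILS

Verdict: the first failing condition is complementary_slackness -> comp.

comp
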